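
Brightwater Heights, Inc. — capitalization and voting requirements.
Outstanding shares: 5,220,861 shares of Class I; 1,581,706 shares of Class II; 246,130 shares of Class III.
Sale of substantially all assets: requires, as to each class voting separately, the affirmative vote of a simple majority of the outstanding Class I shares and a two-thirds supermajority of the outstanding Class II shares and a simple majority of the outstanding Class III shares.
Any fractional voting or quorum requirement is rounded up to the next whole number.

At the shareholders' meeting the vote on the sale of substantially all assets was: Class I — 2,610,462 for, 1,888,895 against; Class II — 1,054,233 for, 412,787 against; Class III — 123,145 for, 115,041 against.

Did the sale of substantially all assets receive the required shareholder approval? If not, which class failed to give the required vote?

Not approved — the Class II shares did not give the required vote.

Class I: a majority of 5220861 is 2610431; 2,610,431 required, 2,610,462 in favor — approved.
Class II: 2/3 of 1581706 = 1054470.67, rounded up to 1054471; 1,054,471 required, 1,054,233 in favor — not approved.
Class III: a majority of 246130 is 123066; 123,066 required, 123,145 in favor — approved.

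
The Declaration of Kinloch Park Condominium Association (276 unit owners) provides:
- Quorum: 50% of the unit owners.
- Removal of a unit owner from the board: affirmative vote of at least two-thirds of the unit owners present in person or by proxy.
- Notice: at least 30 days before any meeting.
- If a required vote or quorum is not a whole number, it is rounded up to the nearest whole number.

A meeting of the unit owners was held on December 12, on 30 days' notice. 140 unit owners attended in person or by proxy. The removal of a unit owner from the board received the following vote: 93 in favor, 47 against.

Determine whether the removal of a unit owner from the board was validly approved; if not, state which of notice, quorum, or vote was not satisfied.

Notice: 30 days given; 30 required. Satisfied.
Quorum: 50% of 276 = 138; 140 present. Satisfied.
Vote: requires two-thirds of those present (140); 2/3 of 140 = 93.33, rounded up to 94, so 94 needed; 93 in favor. Not satisfied.

Invalid — vote requirement not satisfied.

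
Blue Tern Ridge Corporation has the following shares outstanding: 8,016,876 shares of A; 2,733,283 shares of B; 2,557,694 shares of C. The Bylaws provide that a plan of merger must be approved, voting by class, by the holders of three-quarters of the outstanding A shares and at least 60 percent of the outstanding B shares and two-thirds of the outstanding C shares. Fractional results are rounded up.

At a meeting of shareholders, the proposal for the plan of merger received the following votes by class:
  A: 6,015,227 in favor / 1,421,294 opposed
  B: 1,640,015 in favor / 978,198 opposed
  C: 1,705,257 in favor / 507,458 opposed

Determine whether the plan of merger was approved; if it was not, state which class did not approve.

A: 3/4 of 8016876 = 6012657; 6,012,657 required, 6,015,227 in favor — approved.
B: 3/5 of 2733283 = 1639969.80, rounded up to 1639970; 1,639,970 required, 1,640,015 in favor — approved.
C: 2/3 of 2557694 = 1705129.33, rounded up to 1705130; 1,705,130 required, 1,705,257 in favor — approved.

Approved — every class gave the required vote.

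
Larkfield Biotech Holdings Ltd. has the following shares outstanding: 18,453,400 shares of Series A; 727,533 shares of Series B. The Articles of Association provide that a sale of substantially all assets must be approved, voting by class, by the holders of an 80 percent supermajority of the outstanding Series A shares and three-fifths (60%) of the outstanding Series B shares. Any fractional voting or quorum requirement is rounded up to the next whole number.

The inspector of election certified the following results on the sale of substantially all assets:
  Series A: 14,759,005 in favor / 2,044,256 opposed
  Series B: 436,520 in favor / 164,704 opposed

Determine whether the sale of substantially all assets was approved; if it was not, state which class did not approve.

Not approved — the Series A shares did not give the required vote.

Series A: 4/5 of 18453400 = 14762720; 14,762,720 required, 14,759,005 in favor — not approved.
Series B: 3/5 of 727533 = 436519.80, rounded up to 436520; 436,520 required, 436,520 in favor — approved.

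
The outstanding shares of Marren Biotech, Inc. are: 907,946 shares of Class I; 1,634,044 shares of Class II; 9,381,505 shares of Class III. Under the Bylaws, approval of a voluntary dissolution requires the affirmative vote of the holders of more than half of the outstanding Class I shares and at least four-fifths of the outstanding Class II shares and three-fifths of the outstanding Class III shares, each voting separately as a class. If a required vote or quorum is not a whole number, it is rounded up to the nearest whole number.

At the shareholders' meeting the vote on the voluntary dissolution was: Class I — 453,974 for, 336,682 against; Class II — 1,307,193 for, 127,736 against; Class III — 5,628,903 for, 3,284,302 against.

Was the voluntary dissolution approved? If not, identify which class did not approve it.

Class I: a majority of 907946 is 453974; 453,974 required, 453,974 in favor — approved.
Class II: 4/5 of 1634044 = 1307235.20, rounded up to 1307236; 1,307,236 required, 1,307,193 in favor — not approved.
Class III: 3/5 of 9381505 = 5628903; 5,628,903 required, 5,628,903 in favor — approved.

Not approved — the Class II shares did not give the required vote.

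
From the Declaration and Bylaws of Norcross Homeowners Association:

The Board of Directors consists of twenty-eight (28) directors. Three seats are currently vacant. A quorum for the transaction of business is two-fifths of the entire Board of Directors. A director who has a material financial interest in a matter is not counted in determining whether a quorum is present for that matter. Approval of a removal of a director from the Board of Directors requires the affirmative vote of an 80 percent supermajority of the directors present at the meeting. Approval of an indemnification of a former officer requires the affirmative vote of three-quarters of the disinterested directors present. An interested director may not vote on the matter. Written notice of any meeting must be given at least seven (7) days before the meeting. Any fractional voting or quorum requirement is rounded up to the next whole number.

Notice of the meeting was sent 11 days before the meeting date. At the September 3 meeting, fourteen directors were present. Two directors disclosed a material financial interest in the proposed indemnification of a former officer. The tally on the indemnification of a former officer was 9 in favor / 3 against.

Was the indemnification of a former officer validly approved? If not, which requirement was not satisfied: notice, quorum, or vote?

Valid — all requirements satisfied.

Notice: 11 days given; 7 required (11 ≥ 7). Satisfied.
Quorum: 14 present, but the 2 interested directors do not count, leaving 12. Quorum is 12. Satisfied.
Vote: the indemnification of a former officer requires three-fourths of the disinterested directors present (14 − 2 = 12). 3/4 of 12 = 9, so 9 affirmative votes are needed; 9 voted in favor. Satisfied.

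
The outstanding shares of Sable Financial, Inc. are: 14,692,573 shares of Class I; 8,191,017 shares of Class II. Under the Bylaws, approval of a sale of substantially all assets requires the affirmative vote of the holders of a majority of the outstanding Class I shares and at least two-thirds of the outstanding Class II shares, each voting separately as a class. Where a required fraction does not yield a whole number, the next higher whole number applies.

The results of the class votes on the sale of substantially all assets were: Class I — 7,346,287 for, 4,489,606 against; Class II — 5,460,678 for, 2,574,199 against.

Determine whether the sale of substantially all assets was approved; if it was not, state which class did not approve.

Class I: a majority of 14692573 is 7346287; 7,346,287 required, 7,346,287 in favor — approved.
Class II: 2/3 of 8191017 = 5460678; 5,460,678 required, 5,460,678 in favor — approved.

Approved — every class gave the required vote.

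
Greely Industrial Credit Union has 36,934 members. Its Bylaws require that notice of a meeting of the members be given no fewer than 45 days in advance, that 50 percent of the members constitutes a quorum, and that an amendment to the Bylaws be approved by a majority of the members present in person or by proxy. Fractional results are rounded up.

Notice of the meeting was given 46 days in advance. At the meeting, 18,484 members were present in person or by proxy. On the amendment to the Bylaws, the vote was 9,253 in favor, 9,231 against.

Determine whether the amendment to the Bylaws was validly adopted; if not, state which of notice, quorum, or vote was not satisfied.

Notice: 46 days given; 45 required. Satisfied.
Quorum: 50% of 36,934 = 18,467; 18,484 present. Satisfied.
Vote: requires a majority of those present (18,484); a majority of 18484 is 9243, so 9,243 needed; 9,253 in favor. Satisfied.

Valid — all requirements satisfied.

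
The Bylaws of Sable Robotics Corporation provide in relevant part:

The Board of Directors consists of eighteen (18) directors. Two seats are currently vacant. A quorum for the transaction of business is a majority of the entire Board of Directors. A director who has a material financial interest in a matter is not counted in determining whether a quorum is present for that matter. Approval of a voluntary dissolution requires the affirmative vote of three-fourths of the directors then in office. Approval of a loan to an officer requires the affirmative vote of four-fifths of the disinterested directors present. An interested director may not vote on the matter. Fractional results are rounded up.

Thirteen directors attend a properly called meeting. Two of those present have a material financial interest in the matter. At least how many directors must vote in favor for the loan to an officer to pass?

9

The loan to an officer requires four-fifths of the disinterested directors present (13 − 2 = 11).
4/5 of 11 = 8.80, rounded up to 9.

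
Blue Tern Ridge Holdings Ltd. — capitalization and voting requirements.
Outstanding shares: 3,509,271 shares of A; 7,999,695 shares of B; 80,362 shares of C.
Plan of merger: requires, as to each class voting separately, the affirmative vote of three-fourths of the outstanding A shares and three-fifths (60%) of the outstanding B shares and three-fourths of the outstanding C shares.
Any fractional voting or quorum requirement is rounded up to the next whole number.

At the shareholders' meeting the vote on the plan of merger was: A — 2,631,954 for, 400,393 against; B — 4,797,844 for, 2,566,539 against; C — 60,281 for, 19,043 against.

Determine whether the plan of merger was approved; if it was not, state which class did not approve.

A: 3/4 of 3509271 = 2631953.25, rounded up to 2631954; 2,631,954 required, 2,631,954 in favor — approved.
B: 3/5 of 7999695 = 4799817; 4,799,817 required, 4,797,844 in favor — not approved.
C: 3/4 of 80362 = 60271.50, rounded up to 60272; 60,272 required, 60,281 in favor — approved.

Not approved — the B shares did not give the required vote.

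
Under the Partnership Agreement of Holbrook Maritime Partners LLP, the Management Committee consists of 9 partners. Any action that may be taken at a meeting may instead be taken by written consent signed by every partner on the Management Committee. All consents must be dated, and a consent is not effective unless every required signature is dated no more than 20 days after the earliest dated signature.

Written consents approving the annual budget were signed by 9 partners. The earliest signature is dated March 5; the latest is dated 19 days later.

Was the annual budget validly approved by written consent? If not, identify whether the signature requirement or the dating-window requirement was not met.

Signatures required: the unanimous vote of 9 — unanimous means all 9, so 9 needed; 9 signed. Sufficient.
Dating window: the latest signature is 19 days after the earliest; the limit is 20 days. Within the window.

Effective — both the signature and dating-window requirements are satisfied.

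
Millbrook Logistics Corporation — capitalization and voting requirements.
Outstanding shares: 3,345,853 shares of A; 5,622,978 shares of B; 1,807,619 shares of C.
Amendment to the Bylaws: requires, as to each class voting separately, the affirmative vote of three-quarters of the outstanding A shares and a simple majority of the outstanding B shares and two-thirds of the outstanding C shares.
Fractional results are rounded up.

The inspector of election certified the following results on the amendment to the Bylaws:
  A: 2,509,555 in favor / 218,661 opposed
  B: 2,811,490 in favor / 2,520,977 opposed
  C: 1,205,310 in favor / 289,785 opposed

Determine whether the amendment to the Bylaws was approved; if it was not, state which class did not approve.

Approved — every class gave the required vote.

A: 3/4 of 3345853 = 2509389.75, rounded up to 2509390; 2,509,390 required, 2,509,555 in favor — approved.
B: a majority of 5622978 is 2811490; 2,811,490 required, 2,811,490 in favor — approved.
C: 2/3 of 1807619 = 1205079.33, rounded up to 1205080; 1,205,080 required, 1,205,310 in favor — approved.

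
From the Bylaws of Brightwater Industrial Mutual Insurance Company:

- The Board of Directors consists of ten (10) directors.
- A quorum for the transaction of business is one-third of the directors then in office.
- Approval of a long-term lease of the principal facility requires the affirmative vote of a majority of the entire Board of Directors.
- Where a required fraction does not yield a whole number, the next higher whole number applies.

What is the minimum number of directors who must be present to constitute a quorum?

4

1/3 of 10 = 3.33, rounded up to 4.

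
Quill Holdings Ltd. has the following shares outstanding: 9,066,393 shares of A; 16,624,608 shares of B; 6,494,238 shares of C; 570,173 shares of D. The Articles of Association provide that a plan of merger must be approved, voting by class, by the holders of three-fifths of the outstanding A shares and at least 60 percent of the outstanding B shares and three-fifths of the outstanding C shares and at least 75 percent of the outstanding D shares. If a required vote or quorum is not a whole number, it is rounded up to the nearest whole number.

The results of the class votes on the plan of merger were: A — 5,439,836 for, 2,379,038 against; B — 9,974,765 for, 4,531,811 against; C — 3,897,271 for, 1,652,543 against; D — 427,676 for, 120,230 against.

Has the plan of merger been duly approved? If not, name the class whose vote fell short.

A: 3/5 of 9066393 = 5439835.80, rounded up to 5439836; 5,439,836 required, 5,439,836 in favor — approved.
B: 3/5 of 16624608 = 9974764.80, rounded up to 9974765; 9,974,765 required, 9,974,765 in favor — approved.
C: 3/5 of 6494238 = 3896542.80, rounded up to 3896543; 3,896,543 required, 3,897,271 in favor — approved.
D: 3/4 of 570173 = 427629.75, rounded up to 427630; 427,630 required, 427,676 in favor — approved.

Approved — every class gave the required vote.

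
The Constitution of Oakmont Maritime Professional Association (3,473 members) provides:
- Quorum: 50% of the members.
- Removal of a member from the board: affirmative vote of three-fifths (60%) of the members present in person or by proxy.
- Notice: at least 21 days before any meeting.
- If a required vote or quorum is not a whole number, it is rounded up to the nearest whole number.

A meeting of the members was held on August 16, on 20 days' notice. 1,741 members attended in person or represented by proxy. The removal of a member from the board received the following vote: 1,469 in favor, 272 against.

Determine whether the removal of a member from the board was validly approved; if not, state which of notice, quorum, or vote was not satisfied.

Invalid — notice requirement not satisfied.

Notice: 20 days given; 21 required. Not satisfied.
Quorum: 50% of 3,473 = 1,736.50, rounded up to 1,737; 1,741 present. Satisfied.
Vote: requires three-fifths of those present (1,741); 3/5 of 1741 = 1044.60, rounded up to 1045, so 1,045 needed; 1,469 in favor. Satisfied.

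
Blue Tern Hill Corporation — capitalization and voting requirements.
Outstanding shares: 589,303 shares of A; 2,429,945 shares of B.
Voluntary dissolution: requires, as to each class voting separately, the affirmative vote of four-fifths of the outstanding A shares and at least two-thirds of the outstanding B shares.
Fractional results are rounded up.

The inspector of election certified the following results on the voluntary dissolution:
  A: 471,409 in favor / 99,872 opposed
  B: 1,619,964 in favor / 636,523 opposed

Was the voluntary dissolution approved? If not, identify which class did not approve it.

A: 4/5 of 589303 = 471442.40, rounded up to 471443; 471,443 required, 471,409 in favor — not approved.
B: 2/3 of 2429945 = 1619963.33, rounded up to 1619964; 1,619,964 required, 1,619,964 in favor — approved.

Not approved — the A shares did not give the required vote.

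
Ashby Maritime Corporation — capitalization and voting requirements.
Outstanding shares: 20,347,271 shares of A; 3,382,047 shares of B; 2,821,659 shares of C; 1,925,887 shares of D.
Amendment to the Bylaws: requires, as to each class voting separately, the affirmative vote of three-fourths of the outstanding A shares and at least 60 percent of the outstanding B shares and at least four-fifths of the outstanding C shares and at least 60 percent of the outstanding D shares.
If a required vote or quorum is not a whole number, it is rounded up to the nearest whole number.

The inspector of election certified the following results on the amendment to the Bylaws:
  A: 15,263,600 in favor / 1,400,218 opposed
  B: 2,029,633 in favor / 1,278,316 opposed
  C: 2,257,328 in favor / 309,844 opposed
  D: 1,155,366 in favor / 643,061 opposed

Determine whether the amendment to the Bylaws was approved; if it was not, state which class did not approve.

Not approved — the D shares did not give the required vote.

A: 3/4 of 20347271 = 15260453.25, rounded up to 15260454; 15,260,454 required, 15,263,600 in favor — approved.
B: 3/5 of 3382047 = 2029228.20, rounded up to 2029229; 2,029,229 required, 2,029,633 in favor — approved.
C: 4/5 of 2821659 = 2257327.20, rounded up to 2257328; 2,257,328 required, 2,257,328 in favor — approved.
D: 3/5 of 1925887 = 1155532.20, rounded up to 1155533; 1,155,533 required, 1,155,366 in favor — not approved.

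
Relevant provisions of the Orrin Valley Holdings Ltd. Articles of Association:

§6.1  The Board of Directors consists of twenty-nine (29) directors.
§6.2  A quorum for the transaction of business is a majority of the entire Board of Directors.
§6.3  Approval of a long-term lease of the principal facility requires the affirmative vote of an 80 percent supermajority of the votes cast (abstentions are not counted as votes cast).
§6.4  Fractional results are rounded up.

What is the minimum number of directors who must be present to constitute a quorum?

15

A majority of 29 is 15.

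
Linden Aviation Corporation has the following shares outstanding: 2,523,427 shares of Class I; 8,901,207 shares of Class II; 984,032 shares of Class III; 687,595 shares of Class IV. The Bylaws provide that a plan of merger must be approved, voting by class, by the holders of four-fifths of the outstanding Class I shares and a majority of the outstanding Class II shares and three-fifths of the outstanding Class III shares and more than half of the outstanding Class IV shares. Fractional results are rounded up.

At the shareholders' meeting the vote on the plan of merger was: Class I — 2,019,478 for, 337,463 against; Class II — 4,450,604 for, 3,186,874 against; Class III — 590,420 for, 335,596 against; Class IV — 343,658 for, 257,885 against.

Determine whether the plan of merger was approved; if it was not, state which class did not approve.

Class I: 4/5 of 2523427 = 2018741.60, rounded up to 2018742; 2,018,742 required, 2,019,478 in favor — approved.
Class II: a majority of 8901207 is 4450604; 4,450,604 required, 4,450,604 in favor — approved.
Class III: 3/5 of 984032 = 590419.20, rounded up to 590420; 590,420 required, 590,420 in favor — approved.
Class IV: a majority of 687595 is 343798; 343,798 required, 343,658 in favor — not approved.

Not approved — the Class IV shares did not give the required vote.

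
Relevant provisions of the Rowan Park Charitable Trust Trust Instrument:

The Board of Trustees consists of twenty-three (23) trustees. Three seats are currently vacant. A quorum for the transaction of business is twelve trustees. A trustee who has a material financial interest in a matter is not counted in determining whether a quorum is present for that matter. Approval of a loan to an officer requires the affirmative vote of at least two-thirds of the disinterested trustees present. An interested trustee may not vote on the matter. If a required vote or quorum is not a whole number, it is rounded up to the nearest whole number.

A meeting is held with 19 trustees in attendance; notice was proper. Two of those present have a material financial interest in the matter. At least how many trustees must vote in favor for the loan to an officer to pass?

The loan to an officer requires two-thirds of the disinterested trustees present (19 − 2 = 17).
2/3 of 17 = 11.33, rounded up to 12.

12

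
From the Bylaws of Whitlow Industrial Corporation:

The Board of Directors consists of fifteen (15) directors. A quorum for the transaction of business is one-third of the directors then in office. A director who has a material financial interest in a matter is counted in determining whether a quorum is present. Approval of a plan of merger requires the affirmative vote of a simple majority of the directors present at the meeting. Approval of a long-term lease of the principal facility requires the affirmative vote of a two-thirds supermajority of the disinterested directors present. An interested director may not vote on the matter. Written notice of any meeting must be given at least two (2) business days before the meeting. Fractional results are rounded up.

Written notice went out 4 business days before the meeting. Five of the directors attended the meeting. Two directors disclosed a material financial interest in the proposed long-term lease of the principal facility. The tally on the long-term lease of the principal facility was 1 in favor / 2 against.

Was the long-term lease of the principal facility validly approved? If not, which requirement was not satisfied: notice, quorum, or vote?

Notice: 4 business days given; 2 required (4 ≥ 2). Satisfied.
Quorum: 5 present (interested directors count toward quorum); quorum is 5. Satisfied.
Vote: the long-term lease of the principal facility requires two-thirds of the disinterested directors present (5 − 2 = 3). 2/3 of 3 = 2, so 2 affirmative votes are needed; 1 voted in favor. Not satisfied.

Invalid — vote requirement not satisfied.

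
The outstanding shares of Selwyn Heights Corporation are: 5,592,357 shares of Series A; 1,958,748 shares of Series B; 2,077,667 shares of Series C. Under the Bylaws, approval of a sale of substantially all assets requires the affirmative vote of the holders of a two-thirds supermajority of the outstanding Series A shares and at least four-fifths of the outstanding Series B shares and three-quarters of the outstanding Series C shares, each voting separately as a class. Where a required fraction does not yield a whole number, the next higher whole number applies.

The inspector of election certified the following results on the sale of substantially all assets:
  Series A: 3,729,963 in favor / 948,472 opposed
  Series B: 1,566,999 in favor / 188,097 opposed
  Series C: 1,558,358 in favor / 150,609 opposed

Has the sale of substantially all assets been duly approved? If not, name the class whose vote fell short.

Approved — every class gave the required vote.

Series A: 2/3 of 5592357 = 3728238; 3,728,238 required, 3,729,963 in favor — approved.
Series B: 4/5 of 1958748 = 1566998.40, rounded up to 1566999; 1,566,999 required, 1,566,999 in favor — approved.
Series C: 3/4 of 2077667 = 1558250.25, rounded up to 1558251; 1,558,251 required, 1,558,358 in favor — approved.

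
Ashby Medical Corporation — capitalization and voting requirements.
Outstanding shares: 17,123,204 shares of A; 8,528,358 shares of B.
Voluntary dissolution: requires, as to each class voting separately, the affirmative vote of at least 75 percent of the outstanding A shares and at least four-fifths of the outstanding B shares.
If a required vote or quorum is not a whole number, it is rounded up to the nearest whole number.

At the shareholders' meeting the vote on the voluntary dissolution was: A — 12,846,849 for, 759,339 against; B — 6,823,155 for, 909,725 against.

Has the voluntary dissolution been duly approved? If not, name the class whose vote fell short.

Approved — every class gave the required vote.

A: 3/4 of 17123204 = 12842403; 12,842,403 required, 12,846,849 in favor — approved.
B: 4/5 of 8528358 = 6822686.40, rounded up to 6822687; 6,822,687 required, 6,823,155 in favor — approved.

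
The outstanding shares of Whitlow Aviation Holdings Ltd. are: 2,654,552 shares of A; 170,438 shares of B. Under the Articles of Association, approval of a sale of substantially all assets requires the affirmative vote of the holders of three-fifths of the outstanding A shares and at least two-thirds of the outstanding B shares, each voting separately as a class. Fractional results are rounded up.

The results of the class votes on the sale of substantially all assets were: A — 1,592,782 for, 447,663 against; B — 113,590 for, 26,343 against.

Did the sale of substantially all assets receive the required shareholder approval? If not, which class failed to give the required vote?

Not approved — the B shares did not give the required vote.

A: 3/5 of 2654552 = 1592731.20, rounded up to 1592732; 1,592,732 required, 1,592,782 in favor — approved.
B: 2/3 of 170438 = 113625.33, rounded up to 113626; 113,626 required, 113,590 in favor — not approved.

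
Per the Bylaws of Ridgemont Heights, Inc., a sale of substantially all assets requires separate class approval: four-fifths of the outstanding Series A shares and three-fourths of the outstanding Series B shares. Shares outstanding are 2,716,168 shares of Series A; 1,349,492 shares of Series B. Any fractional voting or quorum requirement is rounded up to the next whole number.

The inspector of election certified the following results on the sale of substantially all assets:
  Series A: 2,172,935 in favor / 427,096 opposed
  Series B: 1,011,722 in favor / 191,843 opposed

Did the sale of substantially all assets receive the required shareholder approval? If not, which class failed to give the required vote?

Not approved — the Series B shares did not give the required vote.

Series A: 4/5 of 2716168 = 2172934.40, rounded up to 2172935; 2,172,935 required, 2,172,935 in favor — approved.
Series B: 3/4 of 1349492 = 1012119; 1,012,119 required, 1,011,722 in favor — not approved.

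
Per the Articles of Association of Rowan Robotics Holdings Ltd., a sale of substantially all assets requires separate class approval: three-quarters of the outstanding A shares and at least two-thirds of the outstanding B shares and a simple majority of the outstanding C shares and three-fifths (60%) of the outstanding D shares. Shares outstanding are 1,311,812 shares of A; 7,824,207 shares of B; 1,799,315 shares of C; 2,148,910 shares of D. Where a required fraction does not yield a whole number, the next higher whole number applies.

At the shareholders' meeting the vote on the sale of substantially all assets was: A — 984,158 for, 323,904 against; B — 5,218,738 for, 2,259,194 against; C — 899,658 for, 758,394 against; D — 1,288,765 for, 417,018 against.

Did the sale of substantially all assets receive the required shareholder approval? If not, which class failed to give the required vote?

Not approved — the D shares did not give the required vote.

A: 3/4 of 1311812 = 983859; 983,859 required, 984,158 in favor — approved.
B: 2/3 of 7824207 = 5216138; 5,216,138 required, 5,218,738 in favor — approved.
C: a majority of 1799315 is 899658; 899,658 required, 899,658 in favor — approved.
D: 3/5 of 2148910 = 1289346; 1,289,346 required, 1,288,765 in favor — not approved.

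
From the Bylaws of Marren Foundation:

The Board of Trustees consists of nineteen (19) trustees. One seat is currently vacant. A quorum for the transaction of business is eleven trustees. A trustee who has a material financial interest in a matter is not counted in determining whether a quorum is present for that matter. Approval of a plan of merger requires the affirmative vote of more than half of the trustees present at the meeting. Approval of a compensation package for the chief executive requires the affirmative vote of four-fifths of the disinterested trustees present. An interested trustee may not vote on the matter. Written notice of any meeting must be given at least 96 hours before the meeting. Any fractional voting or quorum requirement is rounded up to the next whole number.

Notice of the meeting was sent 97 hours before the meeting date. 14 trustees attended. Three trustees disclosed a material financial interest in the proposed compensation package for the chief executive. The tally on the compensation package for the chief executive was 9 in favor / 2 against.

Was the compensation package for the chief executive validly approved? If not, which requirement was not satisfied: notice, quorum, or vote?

Notice: 97 hours given; 96 required (97 ≥ 96). Satisfied.
Quorum: 14 present, but the 3 interested trustees do not count, leaving 11. Quorum is 11. Satisfied.
Vote: the compensation package for the chief executive requires four-fifths of the disinterested trustees present (14 − 3 = 11). 4/5 of 11 = 8.80, rounded up to 9, so 9 affirmative votes are needed; 9 voted in favor. Satisfied.

Valid — all requirements satisfied.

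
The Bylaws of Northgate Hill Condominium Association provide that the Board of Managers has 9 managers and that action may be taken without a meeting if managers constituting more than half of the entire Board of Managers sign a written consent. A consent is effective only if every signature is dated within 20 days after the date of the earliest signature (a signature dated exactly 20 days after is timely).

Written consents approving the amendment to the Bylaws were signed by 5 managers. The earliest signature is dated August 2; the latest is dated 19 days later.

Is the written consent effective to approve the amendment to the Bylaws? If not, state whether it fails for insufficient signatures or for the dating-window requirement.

Effective — both the signature and dating-window requirements are satisfied.

Signatures required: more than half of 9 — a majority of 9 is 5, so 5 needed; 5 signed. Sufficient.
Dating window: the latest signature is 19 days after the earliest; the limit is 20 days. Within the window.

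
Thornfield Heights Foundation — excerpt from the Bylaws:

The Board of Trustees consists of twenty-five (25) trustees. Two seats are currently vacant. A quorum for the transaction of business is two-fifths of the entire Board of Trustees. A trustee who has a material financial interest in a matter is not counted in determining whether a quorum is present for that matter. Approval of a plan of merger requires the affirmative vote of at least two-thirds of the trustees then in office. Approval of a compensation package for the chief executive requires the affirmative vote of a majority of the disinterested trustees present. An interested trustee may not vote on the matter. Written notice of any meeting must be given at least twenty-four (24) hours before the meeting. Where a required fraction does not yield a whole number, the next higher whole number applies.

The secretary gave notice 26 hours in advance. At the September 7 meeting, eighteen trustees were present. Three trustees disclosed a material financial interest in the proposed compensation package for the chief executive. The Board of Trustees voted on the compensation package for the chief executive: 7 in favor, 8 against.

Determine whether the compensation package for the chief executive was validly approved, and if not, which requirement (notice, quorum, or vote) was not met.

Invalid — vote requirement not satisfied.

Notice: 26 hours given; 24 required (26 ≥ 24). Satisfied.
Quorum: 18 present, but the 3 interested trustees do not count, leaving 15. Quorum is 10. Satisfied.
Vote: the compensation package for the chief executive requires a majority of the disinterested trustees present (18 − 3 = 15). A majority of 15 is 8, so 8 affirmative votes are needed; 7 voted in favor. Not satisfied.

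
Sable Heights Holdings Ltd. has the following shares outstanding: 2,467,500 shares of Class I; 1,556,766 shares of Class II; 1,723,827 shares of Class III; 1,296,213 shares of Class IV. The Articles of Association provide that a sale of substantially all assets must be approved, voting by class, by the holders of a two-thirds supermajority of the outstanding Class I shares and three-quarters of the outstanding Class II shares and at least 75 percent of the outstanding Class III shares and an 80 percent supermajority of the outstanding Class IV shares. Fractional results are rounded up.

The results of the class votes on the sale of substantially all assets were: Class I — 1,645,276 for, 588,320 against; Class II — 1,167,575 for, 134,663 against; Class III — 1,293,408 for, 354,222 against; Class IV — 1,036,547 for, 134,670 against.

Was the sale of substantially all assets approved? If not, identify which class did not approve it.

Not approved — the Class IV shares did not give the required vote.

Class I: 2/3 of 2467500 = 1645000; 1,645,000 required, 1,645,276 in favor — approved.
Class II: 3/4 of 1556766 = 1167574.50, rounded up to 1167575; 1,167,575 required, 1,167,575 in favor — approved.
Class III: 3/4 of 1723827 = 1292870.25, rounded up to 1292871; 1,292,871 required, 1,293,408 in favor — approved.
Class IV: 4/5 of 1296213 = 1036970.40, rounded up to 1036971; 1,036,971 required, 1,036,547 in favor — not approved.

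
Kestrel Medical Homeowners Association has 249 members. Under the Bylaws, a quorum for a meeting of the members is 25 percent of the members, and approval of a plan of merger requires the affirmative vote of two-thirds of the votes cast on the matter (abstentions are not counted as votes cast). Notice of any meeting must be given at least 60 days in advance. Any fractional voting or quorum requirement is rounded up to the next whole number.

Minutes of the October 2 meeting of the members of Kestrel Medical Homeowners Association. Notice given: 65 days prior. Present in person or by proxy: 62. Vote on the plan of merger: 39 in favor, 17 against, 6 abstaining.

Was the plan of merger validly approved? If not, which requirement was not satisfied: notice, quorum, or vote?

Invalid — quorum requirement not satisfied.

Notice: 65 days given; 60 required. Satisfied.
Quorum: 25% of 249 = 62.25, rounded up to 63; 62 present. Not satisfied.
Vote: requires two-thirds of the votes cast (62 − 6 abstaining = 56); 2/3 of 56 = 37.33, rounded up to 38, so 38 needed; 39 in favor. Satisfied.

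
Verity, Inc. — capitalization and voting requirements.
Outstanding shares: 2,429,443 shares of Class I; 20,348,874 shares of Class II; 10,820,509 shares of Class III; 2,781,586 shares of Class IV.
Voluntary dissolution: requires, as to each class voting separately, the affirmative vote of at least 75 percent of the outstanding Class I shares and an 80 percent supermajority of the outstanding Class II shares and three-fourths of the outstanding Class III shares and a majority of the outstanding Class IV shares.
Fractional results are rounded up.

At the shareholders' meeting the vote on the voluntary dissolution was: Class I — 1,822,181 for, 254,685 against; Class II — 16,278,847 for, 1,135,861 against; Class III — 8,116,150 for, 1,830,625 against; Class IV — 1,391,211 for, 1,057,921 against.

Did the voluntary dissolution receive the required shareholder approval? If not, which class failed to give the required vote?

Class I: 3/4 of 2429443 = 1822082.25, rounded up to 1822083; 1,822,083 required, 1,822,181 in favor — approved.
Class II: 4/5 of 20348874 = 16279099.20, rounded up to 16279100; 16,279,100 required, 16,278,847 in favor — not approved.
Class III: 3/4 of 10820509 = 8115381.75, rounded up to 8115382; 8,115,382 required, 8,116,150 in favor — approved.
Class IV: a majority of 2781586 is 1390794; 1,390,794 required, 1,391,211 in favor — approved.

Not approved — the Class II shares did not give the required vote.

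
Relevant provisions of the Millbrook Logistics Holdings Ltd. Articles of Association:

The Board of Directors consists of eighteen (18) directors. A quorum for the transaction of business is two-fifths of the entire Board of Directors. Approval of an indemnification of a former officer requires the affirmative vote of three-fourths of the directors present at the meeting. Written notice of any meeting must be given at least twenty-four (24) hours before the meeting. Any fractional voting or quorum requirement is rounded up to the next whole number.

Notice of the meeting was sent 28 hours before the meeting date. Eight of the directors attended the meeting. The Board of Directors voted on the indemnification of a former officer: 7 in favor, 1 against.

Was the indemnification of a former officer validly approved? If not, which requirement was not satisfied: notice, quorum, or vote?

Notice: 28 hours given; 24 required (28 ≥ 24). Satisfied.
Quorum: 8 present; quorum is 8. Satisfied.
Vote: the indemnification of a former officer requires three-fourths of the directors present (8). 3/4 of 8 = 6, so 6 affirmative votes are needed; 7 voted in favor. Satisfied.

Valid — all requirements satisfied.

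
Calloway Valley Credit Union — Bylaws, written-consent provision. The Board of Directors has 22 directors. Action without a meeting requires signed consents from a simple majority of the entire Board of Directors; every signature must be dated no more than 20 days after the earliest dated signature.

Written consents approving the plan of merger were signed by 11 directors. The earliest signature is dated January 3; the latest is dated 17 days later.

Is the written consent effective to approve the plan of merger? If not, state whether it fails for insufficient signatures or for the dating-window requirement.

Not effective — insufficient signatures.

Signatures required: a simple majority of 22 — a majority of 22 is 12, so 12 needed; 11 signed. Insufficient.
Dating window: the latest signature is 17 days after the earliest; the limit is 20 days. Within the window.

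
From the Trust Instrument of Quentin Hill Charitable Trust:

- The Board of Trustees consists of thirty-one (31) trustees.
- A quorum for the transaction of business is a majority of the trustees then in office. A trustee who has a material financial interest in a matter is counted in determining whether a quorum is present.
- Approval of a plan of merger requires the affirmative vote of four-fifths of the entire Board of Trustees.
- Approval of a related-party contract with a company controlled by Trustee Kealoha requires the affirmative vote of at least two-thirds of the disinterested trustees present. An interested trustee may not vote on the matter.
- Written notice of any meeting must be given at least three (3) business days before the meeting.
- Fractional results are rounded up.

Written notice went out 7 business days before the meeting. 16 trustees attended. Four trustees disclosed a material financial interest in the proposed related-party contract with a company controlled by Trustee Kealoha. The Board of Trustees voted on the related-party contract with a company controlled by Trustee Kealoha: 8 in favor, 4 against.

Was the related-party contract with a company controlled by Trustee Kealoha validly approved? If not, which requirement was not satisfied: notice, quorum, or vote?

Valid — all requirements satisfied.

Notice: 7 business days given; 3 required (7 ≥ 3). Satisfied.
Quorum: 16 present (interested trustees count toward quorum); quorum is 16. Satisfied.
Vote: the related-party contract with a company controlled by Trustee Kealoha requires two-thirds of the disinterested trustees present (16 − 4 = 12). 2/3 of 12 = 8, so 8 affirmative votes are needed; 8 voted in favor. Satisfied.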